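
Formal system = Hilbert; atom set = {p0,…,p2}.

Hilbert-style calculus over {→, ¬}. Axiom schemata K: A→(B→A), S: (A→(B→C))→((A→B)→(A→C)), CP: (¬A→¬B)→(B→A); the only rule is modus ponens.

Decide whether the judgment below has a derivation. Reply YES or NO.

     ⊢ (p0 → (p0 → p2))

Enumerate valuations to refute Γ ⊢ Δ:
  v=000: Γ:[] Δ:[(p0 → (p0 → p2))=T] refutes=False
  v=001: Γ:[] Δ:[(p0 → (p0 → p2))=T] refutes=False
  v=010: Γ:[] Δ:[(p0 → (p0 → p2))=T] refutes=False
  v=011: Γ:[] Δ:[(p0 → (p0 → p2))=T] refutes=False
  v=100: Γ:[] Δ:[(p0 → (p0 → p2))=F] refutes=True  ← countermodel

Result: NO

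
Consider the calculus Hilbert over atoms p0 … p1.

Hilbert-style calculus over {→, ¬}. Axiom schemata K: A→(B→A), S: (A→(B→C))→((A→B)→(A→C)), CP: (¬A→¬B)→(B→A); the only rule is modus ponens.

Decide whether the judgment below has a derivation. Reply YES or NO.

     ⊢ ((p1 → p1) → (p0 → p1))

Enumerate valuations to refute Γ ⊢ Δ:
  v=00: Γ:[] Δ:[((p1 → p1) → (p0 → p1))=T] refutes=False
  v=01: Γ:[] Δ:[((p1 → p1) → (p0 → p1))=T] refutes=False
  v=10: Γ:[] Δ:[((p1 → p1) → (p0 → p1))=F] refutes=True  ← countermodel

Result: NO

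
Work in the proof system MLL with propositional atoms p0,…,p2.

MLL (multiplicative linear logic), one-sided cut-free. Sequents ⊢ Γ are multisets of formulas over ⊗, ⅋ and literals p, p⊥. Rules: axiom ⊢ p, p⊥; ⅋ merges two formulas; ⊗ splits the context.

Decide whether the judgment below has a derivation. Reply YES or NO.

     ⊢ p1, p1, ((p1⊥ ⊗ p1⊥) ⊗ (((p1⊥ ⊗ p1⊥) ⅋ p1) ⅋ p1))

Derivation trace:
[⊗]  ⊢ p1, p1, ((p1⊥ ⊗ p1⊥) ⊗ (((p1⊥ ⊗ p1⊥) ⅋ p1) ⅋ p1))
  [⊗]  ⊢ p1, p1, (p1⊥ ⊗ p1⊥)
    [Ax]  ⊢ p1, p1⊥
    [Ax]  ⊢ p1, p1⊥
  [⅋]  ⊢ (((p1⊥ ⊗ p1⊥) ⅋ p1) ⅋ p1)
    [⅋]  ⊢ p1, ((p1⊥ ⊗ p1⊥) ⅋ p1)
      [⊗]  ⊢ p1, p1, (p1⊥ ⊗ p1⊥)
        [Ax]  ⊢ p1, p1⊥
        [Ax]  ⊢ p1, p1⊥

Result: YES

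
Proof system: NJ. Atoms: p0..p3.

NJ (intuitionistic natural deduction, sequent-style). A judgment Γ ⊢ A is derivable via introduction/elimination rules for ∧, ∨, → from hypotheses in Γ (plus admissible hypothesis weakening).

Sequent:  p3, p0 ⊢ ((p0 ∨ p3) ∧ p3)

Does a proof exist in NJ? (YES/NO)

Derivation trace:
[∧I] p3, p0 ⊢ ((p0 ∨ p3) ∧ p3)
  [∨I₁] p0 ⊢ (p0 ∨ p3)
    [Ax] p0 ⊢ p0
  [Ax] p3 ⊢ p3

Result: YES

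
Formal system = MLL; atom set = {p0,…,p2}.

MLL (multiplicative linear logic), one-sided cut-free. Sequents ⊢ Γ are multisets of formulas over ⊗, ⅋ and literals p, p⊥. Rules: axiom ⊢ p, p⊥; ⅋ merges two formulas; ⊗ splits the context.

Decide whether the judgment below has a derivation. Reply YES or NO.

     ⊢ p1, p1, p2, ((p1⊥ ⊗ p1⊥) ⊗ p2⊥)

Derivation trace:
[⊗]  ⊢ p1, p1, p2, ((p1⊥ ⊗ p1⊥) ⊗ p2⊥)
  [⊗]  ⊢ p1, p1, (p1⊥ ⊗ p1⊥)
    [Ax]  ⊢ p1, p1⊥
    [Ax]  ⊢ p1, p1⊥
  [Ax]  ⊢ p2, p2⊥

Result: YES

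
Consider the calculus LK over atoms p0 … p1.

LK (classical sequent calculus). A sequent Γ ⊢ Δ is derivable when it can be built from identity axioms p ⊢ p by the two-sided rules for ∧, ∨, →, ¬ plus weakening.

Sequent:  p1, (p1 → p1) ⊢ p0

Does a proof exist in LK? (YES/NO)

Search for a countermodel by truth-table:
  v=00: Γ:[p1=F, (p1 → p1)=T] Δ:[p0=F] refutes=False
  v=01: Γ:[p1=T, (p1 → p1)=T] Δ:[p0=F] refutes=True  ← countermodel

Result: NO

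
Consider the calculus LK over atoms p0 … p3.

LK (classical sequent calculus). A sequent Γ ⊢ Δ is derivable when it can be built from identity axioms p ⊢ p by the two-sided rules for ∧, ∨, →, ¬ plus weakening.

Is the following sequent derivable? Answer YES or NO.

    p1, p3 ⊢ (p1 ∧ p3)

Derivation (root first):
[∧R] p1, p3 ⊢ (p1 ∧ p3)
  [Ax] p1 ⊢ p1
  [WL] p3, p3 ⊢ p3
    [Ax] p3 ⊢ p3

Result: YES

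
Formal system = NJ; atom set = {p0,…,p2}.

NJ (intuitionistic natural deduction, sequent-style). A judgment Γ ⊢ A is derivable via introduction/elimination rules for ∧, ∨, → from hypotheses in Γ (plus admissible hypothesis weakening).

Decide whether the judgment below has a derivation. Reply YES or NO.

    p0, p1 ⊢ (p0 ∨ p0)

Derivation (root first):
[Wk] p0, p1 ⊢ (p0 ∨ p0)
  [∨I₁] p0 ⊢ (p0 ∨ p0)
    [Ax] p0 ⊢ p0

Result: YES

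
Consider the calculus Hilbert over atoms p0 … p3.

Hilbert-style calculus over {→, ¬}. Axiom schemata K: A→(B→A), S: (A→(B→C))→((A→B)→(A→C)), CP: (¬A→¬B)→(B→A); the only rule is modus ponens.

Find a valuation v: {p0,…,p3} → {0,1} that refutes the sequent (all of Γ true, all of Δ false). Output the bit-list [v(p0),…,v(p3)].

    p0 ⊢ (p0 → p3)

Truth-table refutation:
  v=0000: Γ:[p0=F] Δ:[(p0 → p3)=T] refutes=False
  v=0001: Γ:[p0=F] Δ:[(p0 → p3)=T] refutes=False
  v=0010: Γ:[p0=F] Δ:[(p0 → p3)=T] refutes=False
  v=0011: Γ:[p0=F] Δ:[(p0 → p3)=T] refutes=False
  v=0100: Γ:[p0=F] Δ:[(p0 → p3)=T] refutes=False
  v=0101: Γ:[p0=F] Δ:[(p0 → p3)=T] refutes=False
  v=0110: Γ:[p0=F] Δ:[(p0 → p3)=T] refutes=False
  v=0111: Γ:[p0=F] Δ:[(p0 → p3)=T] refutes=False
  v=1000: Γ:[p0=T] Δ:[(p0 → p3)=F] refutes=True  ← countermodel

Result: [1, 0, 0, 0]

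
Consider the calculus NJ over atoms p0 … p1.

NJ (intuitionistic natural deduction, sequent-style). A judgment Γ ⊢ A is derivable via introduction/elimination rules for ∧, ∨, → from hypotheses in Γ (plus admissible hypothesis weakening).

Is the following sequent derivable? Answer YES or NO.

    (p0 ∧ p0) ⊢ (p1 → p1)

Proof tree:
[Wk] (p0 ∧ p0) ⊢ (p1 → p1)
  [→I]  ⊢ (p1 → p1)
    [Ax] p1 ⊢ p1

Result: YES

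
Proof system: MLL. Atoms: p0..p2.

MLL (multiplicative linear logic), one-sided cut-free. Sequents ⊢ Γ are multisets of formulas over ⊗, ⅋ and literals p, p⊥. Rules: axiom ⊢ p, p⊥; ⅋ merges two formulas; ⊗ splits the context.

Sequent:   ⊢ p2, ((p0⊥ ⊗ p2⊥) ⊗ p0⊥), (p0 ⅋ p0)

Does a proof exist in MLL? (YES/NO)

Derivation trace:
[⅋]  ⊢ p2, ((p0⊥ ⊗ p2⊥) ⊗ p0⊥), (p0 ⅋ p0)
  [⊗]  ⊢ p0, p2, p0, ((p0⊥ ⊗ p2⊥) ⊗ p0⊥)
    [⊗]  ⊢ p0, p2, (p0⊥ ⊗ p2⊥)
      [Ax]  ⊢ p0, p0⊥
      [Ax]  ⊢ p2, p2⊥
    [Ax]  ⊢ p0, p0⊥

Result: YES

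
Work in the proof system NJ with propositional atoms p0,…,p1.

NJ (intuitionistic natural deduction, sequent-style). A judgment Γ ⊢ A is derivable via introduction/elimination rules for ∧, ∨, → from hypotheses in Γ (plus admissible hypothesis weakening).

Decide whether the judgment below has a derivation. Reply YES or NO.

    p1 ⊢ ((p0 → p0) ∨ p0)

Proof tree:
[Wk] p1 ⊢ ((p0 → p0) ∨ p0)
  [∨I₁]  ⊢ ((p0 → p0) ∨ p0)
    [→I]  ⊢ (p0 → p0)
      [Ax] p0 ⊢ p0

Result: YES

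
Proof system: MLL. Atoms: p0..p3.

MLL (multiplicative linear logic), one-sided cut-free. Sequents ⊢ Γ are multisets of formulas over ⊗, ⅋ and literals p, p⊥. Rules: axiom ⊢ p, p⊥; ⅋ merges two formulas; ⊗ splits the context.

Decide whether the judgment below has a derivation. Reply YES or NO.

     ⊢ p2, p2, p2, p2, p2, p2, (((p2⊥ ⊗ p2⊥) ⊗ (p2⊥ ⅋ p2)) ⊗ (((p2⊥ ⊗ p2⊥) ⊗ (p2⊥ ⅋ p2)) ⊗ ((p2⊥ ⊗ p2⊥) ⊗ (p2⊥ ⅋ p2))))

Derivation (root first):
[⊗]  ⊢ p2, p2, p2, p2, p2, p2, (((p2⊥ ⊗ p2⊥) ⊗ (p2⊥ ⅋ p2)) ⊗ (((p2⊥ ⊗ p2⊥) ⊗ (p2⊥ ⅋ p2)) ⊗ ((p2⊥ ⊗ p2⊥) ⊗ (p2⊥ ⅋ p2))))
  [⊗]  ⊢ p2, p2, ((p2⊥ ⊗ p2⊥) ⊗ (p2⊥ ⅋ p2))
    [⊗]  ⊢ p2, p2, (p2⊥ ⊗ p2⊥)
      [Ax]  ⊢ p2, p2⊥
      [Ax]  ⊢ p2, p2⊥
    [⅋]  ⊢ (p2⊥ ⅋ p2)
      [Ax]  ⊢ p2, p2⊥
  [⊗]  ⊢ p2, p2, p2, p2, (((p2⊥ ⊗ p2⊥) ⊗ (p2⊥ ⅋ p2)) ⊗ ((p2⊥ ⊗ p2⊥) ⊗ (p2⊥ ⅋ p2)))
    [⊗]  ⊢ p2, p2, ((p2⊥ ⊗ p2⊥) ⊗ (p2⊥ ⅋ p2))
      [⊗]  ⊢ p2, p2, (p2⊥ ⊗ p2⊥)
        [Ax]  ⊢ p2, p2⊥
        [Ax]  ⊢ p2, p2⊥
      [⅋]  ⊢ (p2⊥ ⅋ p2)
        [Ax]  ⊢ p2, p2⊥
    [⊗]  ⊢ p2, p2, ((p2⊥ ⊗ p2⊥) ⊗ (p2⊥ ⅋ p2))
      [⊗]  ⊢ p2, p2, (p2⊥ ⊗ p2⊥)
        [Ax]  ⊢ p2, p2⊥
        [Ax]  ⊢ p2, p2⊥
      [⅋]  ⊢ (p2⊥ ⅋ p2)
        [Ax]  ⊢ p2, p2⊥

Result: YES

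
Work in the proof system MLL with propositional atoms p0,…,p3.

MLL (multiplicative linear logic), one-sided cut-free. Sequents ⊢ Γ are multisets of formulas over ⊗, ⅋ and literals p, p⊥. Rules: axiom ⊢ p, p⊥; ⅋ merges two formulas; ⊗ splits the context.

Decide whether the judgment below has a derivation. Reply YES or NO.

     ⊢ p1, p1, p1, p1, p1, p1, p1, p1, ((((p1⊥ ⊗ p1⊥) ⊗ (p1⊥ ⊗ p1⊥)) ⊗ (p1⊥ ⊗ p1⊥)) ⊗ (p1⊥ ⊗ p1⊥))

Proof tree:
[⊗]  ⊢ p1, p1, p1, p1, p1, p1, p1, p1, ((((p1⊥ ⊗ p1⊥) ⊗ (p1⊥ ⊗ p1⊥)) ⊗ (p1⊥ ⊗ p1⊥)) ⊗ (p1⊥ ⊗ p1⊥))
  [⊗]  ⊢ p1, p1, p1, p1, p1, p1, (((p1⊥ ⊗ p1⊥) ⊗ (p1⊥ ⊗ p1⊥)) ⊗ (p1⊥ ⊗ p1⊥))
    [⊗]  ⊢ p1, p1, p1, p1, ((p1⊥ ⊗ p1⊥) ⊗ (p1⊥ ⊗ p1⊥))
      [⊗]  ⊢ p1, p1, (p1⊥ ⊗ p1⊥)
        [Ax]  ⊢ p1, p1⊥
        [Ax]  ⊢ p1, p1⊥
      [⊗]  ⊢ p1, p1, (p1⊥ ⊗ p1⊥)
        [Ax]  ⊢ p1, p1⊥
        [Ax]  ⊢ p1, p1⊥
    [⊗]  ⊢ p1, p1, (p1⊥ ⊗ p1⊥)
      [Ax]  ⊢ p1, p1⊥
      [Ax]  ⊢ p1, p1⊥
  [⊗]  ⊢ p1, p1, (p1⊥ ⊗ p1⊥)
    [Ax]  ⊢ p1, p1⊥
    [Ax]  ⊢ p1, p1⊥

Result: YES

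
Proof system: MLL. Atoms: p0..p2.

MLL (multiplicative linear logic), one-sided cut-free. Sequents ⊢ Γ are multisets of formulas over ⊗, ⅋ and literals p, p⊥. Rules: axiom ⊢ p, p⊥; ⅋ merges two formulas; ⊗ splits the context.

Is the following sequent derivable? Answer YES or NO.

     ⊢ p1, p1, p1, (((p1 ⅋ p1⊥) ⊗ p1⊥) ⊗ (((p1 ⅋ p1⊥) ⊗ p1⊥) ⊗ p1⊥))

Proof tree:
[⊗]  ⊢ p1, p1, p1, (((p1 ⅋ p1⊥) ⊗ p1⊥) ⊗ (((p1 ⅋ p1⊥) ⊗ p1⊥) ⊗ p1⊥))
  [⊗]  ⊢ p1, ((p1 ⅋ p1⊥) ⊗ p1⊥)
    [⅋]  ⊢ (p1 ⅋ p1⊥)
      [Ax]  ⊢ p1, p1⊥
    [Ax]  ⊢ p1, p1⊥
  [⊗]  ⊢ p1, p1, (((p1 ⅋ p1⊥) ⊗ p1⊥) ⊗ p1⊥)
    [⊗]  ⊢ p1, ((p1 ⅋ p1⊥) ⊗ p1⊥)
      [⅋]  ⊢ (p1 ⅋ p1⊥)
        [Ax]  ⊢ p1, p1⊥
      [Ax]  ⊢ p1, p1⊥
    [Ax]  ⊢ p1, p1⊥

Result: YES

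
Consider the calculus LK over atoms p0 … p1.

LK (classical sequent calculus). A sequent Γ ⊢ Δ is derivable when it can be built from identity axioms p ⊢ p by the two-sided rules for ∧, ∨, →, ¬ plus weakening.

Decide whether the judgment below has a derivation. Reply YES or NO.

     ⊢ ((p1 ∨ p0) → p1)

Truth-table refutation:
  v=00: Γ:[] Δ:[((p1 ∨ p0) → p1)=T] refutes=False
  v=01: Γ:[] Δ:[((p1 ∨ p0) → p1)=T] refutes=False
  v=10: Γ:[] Δ:[((p1 ∨ p0) → p1)=F] refutes=True  ← countermodel

Result: NO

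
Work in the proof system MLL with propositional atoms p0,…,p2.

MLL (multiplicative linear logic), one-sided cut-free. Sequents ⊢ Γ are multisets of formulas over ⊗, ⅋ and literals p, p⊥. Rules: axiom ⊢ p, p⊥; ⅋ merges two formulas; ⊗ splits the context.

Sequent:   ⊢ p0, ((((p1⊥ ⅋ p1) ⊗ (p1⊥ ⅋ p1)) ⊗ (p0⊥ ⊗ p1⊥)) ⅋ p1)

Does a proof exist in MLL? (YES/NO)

Derivation trace:
[⅋]  ⊢ p0, ((((p1⊥ ⅋ p1) ⊗ (p1⊥ ⅋ p1)) ⊗ (p0⊥ ⊗ p1⊥)) ⅋ p1)
  [⊗]  ⊢ p0, p1, (((p1⊥ ⅋ p1) ⊗ (p1⊥ ⅋ p1)) ⊗ (p0⊥ ⊗ p1⊥))
    [⊗]  ⊢ ((p1⊥ ⅋ p1) ⊗ (p1⊥ ⅋ p1))
      [⅋]  ⊢ (p1⊥ ⅋ p1)
        [Ax]  ⊢ p1, p1⊥
      [⅋]  ⊢ (p1⊥ ⅋ p1)
        [Ax]  ⊢ p1, p1⊥
    [⊗]  ⊢ p0, p1, (p0⊥ ⊗ p1⊥)
      [Ax]  ⊢ p0, p0⊥
      [Ax]  ⊢ p1, p1⊥

Result: YES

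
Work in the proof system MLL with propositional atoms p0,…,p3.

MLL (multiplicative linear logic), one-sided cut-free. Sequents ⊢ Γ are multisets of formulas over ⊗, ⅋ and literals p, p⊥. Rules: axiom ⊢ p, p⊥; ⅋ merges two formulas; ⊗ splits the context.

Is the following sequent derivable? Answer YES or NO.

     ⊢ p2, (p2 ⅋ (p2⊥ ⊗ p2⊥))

Derivation trace:
[⅋]  ⊢ p2, (p2 ⅋ (p2⊥ ⊗ p2⊥))
  [⊗]  ⊢ p2, p2, (p2⊥ ⊗ p2⊥)
    [Ax]  ⊢ p2, p2⊥
    [Ax]  ⊢ p2, p2⊥

Result: YES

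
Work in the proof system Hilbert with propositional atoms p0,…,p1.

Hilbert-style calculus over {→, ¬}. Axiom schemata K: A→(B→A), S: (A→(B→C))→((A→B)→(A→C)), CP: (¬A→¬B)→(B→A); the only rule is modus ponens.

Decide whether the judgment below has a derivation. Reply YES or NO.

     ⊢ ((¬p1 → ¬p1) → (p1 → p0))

Enumerate valuations to refute Γ ⊢ Δ:
  v=00: Γ:[] Δ:[((¬p1 → ¬p1) → (p1 → p0))=T] refutes=False
  v=01: Γ:[] Δ:[((¬p1 → ¬p1) → (p1 → p0))=F] refutes=True  ← countermodel

Result: NO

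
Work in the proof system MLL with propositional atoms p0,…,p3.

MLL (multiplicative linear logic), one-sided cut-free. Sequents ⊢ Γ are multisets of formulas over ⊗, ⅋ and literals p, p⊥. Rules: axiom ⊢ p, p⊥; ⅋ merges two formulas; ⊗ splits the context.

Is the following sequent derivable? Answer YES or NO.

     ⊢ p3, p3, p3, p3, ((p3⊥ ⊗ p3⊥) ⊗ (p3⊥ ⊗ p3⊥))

Derivation (root first):
[⊗]  ⊢ p3, p3, p3, p3, ((p3⊥ ⊗ p3⊥) ⊗ (p3⊥ ⊗ p3⊥))
  [⊗]  ⊢ p3, p3, (p3⊥ ⊗ p3⊥)
    [Ax]  ⊢ p3, p3⊥
    [Ax]  ⊢ p3, p3⊥
  [⊗]  ⊢ p3, p3, (p3⊥ ⊗ p3⊥)
    [Ax]  ⊢ p3, p3⊥
    [Ax]  ⊢ p3, p3⊥

Result: YES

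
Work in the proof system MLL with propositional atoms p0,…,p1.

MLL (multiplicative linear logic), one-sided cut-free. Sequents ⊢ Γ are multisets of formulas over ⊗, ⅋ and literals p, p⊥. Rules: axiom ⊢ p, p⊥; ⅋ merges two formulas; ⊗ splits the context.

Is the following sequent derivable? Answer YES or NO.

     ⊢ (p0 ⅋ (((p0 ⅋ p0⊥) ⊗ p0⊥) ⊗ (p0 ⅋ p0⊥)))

Derivation trace:
[⅋]  ⊢ (p0 ⅋ (((p0 ⅋ p0⊥) ⊗ p0⊥) ⊗ (p0 ⅋ p0⊥)))
  [⊗]  ⊢ p0, (((p0 ⅋ p0⊥) ⊗ p0⊥) ⊗ (p0 ⅋ p0⊥))
    [⊗]  ⊢ p0, ((p0 ⅋ p0⊥) ⊗ p0⊥)
      [⅋]  ⊢ (p0 ⅋ p0⊥)
        [Ax]  ⊢ p0, p0⊥
      [Ax]  ⊢ p0, p0⊥
    [⅋]  ⊢ (p0 ⅋ p0⊥)
      [Ax]  ⊢ p0, p0⊥

Result: YES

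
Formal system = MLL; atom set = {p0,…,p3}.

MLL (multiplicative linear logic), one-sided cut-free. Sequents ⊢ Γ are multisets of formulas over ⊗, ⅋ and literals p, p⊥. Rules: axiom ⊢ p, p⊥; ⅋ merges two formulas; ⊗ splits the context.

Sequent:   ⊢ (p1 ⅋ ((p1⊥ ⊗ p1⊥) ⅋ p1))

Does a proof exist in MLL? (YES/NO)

Proof tree:
[⅋]  ⊢ (p1 ⅋ ((p1⊥ ⊗ p1⊥) ⅋ p1))
  [⅋]  ⊢ p1, ((p1⊥ ⊗ p1⊥) ⅋ p1)
    [⊗]  ⊢ p1, p1, (p1⊥ ⊗ p1⊥)
      [Ax]  ⊢ p1, p1⊥
      [Ax]  ⊢ p1, p1⊥

Result: YES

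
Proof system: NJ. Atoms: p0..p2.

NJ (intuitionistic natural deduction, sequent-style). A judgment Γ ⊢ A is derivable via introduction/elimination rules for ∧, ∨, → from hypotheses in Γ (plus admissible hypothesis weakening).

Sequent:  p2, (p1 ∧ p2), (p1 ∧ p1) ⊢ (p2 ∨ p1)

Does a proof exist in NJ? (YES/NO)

Derivation trace:
[Wk] p2, (p1 ∧ p2), (p1 ∧ p1) ⊢ (p2 ∨ p1)
  [∨I₁] p2, (p1 ∧ p2) ⊢ (p2 ∨ p1)
    [Wk] p2, (p1 ∧ p2) ⊢ p2
      [Ax] p2 ⊢ p2

Result: YES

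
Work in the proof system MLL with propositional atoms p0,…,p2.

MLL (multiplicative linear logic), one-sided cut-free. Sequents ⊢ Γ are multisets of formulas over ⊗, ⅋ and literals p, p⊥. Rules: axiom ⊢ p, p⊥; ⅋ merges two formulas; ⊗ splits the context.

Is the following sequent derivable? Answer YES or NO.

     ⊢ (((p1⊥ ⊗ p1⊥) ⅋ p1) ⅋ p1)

Derivation (root first):
[⅋]  ⊢ (((p1⊥ ⊗ p1⊥) ⅋ p1) ⅋ p1)
  [⅋]  ⊢ p1, ((p1⊥ ⊗ p1⊥) ⅋ p1)
    [⊗]  ⊢ p1, p1, (p1⊥ ⊗ p1⊥)
      [Ax]  ⊢ p1, p1⊥
      [Ax]  ⊢ p1, p1⊥

Result: YES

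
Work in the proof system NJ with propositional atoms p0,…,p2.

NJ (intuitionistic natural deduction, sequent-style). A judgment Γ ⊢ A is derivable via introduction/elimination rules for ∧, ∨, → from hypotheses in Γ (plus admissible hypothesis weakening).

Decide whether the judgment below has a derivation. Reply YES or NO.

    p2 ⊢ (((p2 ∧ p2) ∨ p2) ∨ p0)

Derivation trace:
[∨I₁] p2 ⊢ (((p2 ∧ p2) ∨ p2) ∨ p0)
  [∨I₁] p2 ⊢ ((p2 ∧ p2) ∨ p2)
    [∧I] p2 ⊢ (p2 ∧ p2)
      [Ax] p2 ⊢ p2
      [Ax] p2 ⊢ p2

Result: YES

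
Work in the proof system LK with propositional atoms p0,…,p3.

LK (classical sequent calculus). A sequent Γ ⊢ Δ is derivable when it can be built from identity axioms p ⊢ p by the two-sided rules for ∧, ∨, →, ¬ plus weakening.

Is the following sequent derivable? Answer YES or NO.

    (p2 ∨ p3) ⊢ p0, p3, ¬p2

Truth-table refutation:
  v=0000: Γ:[(p2 ∨ p3)=F] Δ:[p0=F, p3=F, ¬p2=T] refutes=False
  v=0001: Γ:[(p2 ∨ p3)=T] Δ:[p0=F, p3=T, ¬p2=T] refutes=False
  v=0010: Γ:[(p2 ∨ p3)=T] Δ:[p0=F, p3=F, ¬p2=F] refutes=True  ← countermodel

Result: NO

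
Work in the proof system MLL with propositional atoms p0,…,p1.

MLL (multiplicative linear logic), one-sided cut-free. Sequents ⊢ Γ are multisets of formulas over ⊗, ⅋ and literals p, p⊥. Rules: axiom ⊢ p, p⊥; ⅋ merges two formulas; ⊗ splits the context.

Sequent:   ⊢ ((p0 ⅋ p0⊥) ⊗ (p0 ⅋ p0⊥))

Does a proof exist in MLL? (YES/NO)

Derivation (root first):
[⊗]  ⊢ ((p0 ⅋ p0⊥) ⊗ (p0 ⅋ p0⊥))
  [⅋]  ⊢ (p0 ⅋ p0⊥)
    [Ax]  ⊢ p0, p0⊥
  [⅋]  ⊢ (p0 ⅋ p0⊥)
    [Ax]  ⊢ p0, p0⊥

Result: YES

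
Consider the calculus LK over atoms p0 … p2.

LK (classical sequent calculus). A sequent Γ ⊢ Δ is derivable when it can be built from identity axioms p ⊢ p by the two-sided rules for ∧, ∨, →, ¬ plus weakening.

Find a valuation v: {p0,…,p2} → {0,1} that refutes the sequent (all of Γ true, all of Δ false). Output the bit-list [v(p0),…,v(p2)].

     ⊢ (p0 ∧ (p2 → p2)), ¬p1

Truth-table refutation:
  v=000: Γ:[] Δ:[(p0 ∧ (p2 → p2))=F, ¬p1=T] refutes=False
  v=001: Γ:[] Δ:[(p0 ∧ (p2 → p2))=F, ¬p1=T] refutes=False
  v=010: Γ:[] Δ:[(p0 ∧ (p2 → p2))=F, ¬p1=F] refutes=True  ← countermodel

Result: [0, 1, 0]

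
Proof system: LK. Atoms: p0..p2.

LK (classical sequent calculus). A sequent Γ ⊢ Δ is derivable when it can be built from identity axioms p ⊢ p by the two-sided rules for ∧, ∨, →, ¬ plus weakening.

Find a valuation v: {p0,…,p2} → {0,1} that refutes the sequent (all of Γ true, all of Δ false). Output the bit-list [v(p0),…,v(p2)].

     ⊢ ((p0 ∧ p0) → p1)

Enumerate valuations to refute Γ ⊢ Δ:
  v=000: Γ:[] Δ:[((p0 ∧ p0) → p1)=T] refutes=False
  v=001: Γ:[] Δ:[((p0 ∧ p0) → p1)=T] refutes=False
  v=010: Γ:[] Δ:[((p0 ∧ p0) → p1)=T] refutes=False
  v=011: Γ:[] Δ:[((p0 ∧ p0) → p1)=T] refutes=False
  v=100: Γ:[] Δ:[((p0 ∧ p0) → p1)=F] refutes=True  ← countermodel

Result: [1, 0, 0]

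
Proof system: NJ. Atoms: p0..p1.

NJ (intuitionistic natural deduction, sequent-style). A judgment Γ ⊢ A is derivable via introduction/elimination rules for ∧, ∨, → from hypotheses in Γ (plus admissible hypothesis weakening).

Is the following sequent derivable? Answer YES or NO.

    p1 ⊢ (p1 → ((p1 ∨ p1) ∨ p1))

Derivation trace:
[→I] p1 ⊢ (p1 → ((p1 ∨ p1) ∨ p1))
  [∨I₁] p1, p1 ⊢ ((p1 ∨ p1) ∨ p1)
    [Wk] p1, p1 ⊢ (p1 ∨ p1)
      [∨I₁] p1 ⊢ (p1 ∨ p1)
        [Ax] p1 ⊢ p1

Result: YES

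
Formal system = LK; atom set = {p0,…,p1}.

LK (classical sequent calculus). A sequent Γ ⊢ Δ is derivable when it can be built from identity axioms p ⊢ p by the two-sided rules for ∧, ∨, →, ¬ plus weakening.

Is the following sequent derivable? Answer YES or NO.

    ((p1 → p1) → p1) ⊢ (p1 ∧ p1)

Derivation trace:
[→L] ((p1 → p1) → p1) ⊢ (p1 ∧ p1)
  [→R]  ⊢ (p1 → p1)
    [Ax] p1 ⊢ p1
  [∧R] p1 ⊢ (p1 ∧ p1)
    [Ax] p1 ⊢ p1
    [Ax] p1 ⊢ p1

Result: YES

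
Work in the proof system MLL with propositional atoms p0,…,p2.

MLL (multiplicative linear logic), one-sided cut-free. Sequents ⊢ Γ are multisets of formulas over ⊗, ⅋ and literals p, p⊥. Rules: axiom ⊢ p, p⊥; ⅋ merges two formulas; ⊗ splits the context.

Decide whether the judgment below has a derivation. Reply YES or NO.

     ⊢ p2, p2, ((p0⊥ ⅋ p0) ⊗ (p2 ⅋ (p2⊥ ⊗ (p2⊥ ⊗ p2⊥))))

Derivation trace:
[⊗]  ⊢ p2, p2, ((p0⊥ ⅋ p0) ⊗ (p2 ⅋ (p2⊥ ⊗ (p2⊥ ⊗ p2⊥))))
  [⅋]  ⊢ (p0⊥ ⅋ p0)
    [Ax]  ⊢ p0, p0⊥
  [⅋]  ⊢ p2, p2, (p2 ⅋ (p2⊥ ⊗ (p2⊥ ⊗ p2⊥)))
    [⊗]  ⊢ p2, p2, p2, (p2⊥ ⊗ (p2⊥ ⊗ p2⊥))
      [Ax]  ⊢ p2, p2⊥
      [⊗]  ⊢ p2, p2, (p2⊥ ⊗ p2⊥)
        [Ax]  ⊢ p2, p2⊥
        [Ax]  ⊢ p2, p2⊥

Result: YES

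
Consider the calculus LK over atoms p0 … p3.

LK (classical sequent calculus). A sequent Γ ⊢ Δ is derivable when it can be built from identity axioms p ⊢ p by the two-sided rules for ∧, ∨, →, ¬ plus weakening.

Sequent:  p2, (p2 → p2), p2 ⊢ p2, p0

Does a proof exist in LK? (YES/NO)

Derivation trace:
[WL] p2, (p2 → p2), p2 ⊢ p2, p0
  [WR] p2, (p2 → p2) ⊢ p2, p0
    [→L] p2, (p2 → p2) ⊢ p2
      [Ax] p2 ⊢ p2
      [Ax] p2 ⊢ p2

Result: YES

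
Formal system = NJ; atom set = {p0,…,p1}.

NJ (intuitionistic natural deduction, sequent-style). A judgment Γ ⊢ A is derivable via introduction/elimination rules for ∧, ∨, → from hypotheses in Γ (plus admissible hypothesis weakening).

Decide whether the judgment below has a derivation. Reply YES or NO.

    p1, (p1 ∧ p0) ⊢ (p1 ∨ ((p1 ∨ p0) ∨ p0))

Proof tree:
[∨I₂] p1, (p1 ∧ p0) ⊢ (p1 ∨ ((p1 ∨ p0) ∨ p0))
  [Wk] p1, (p1 ∧ p0) ⊢ ((p1 ∨ p0) ∨ p0)
    [∨I₁] p1 ⊢ ((p1 ∨ p0) ∨ p0)
      [∨I₁] p1 ⊢ (p1 ∨ p0)
        [Ax] p1 ⊢ p1

Result: YES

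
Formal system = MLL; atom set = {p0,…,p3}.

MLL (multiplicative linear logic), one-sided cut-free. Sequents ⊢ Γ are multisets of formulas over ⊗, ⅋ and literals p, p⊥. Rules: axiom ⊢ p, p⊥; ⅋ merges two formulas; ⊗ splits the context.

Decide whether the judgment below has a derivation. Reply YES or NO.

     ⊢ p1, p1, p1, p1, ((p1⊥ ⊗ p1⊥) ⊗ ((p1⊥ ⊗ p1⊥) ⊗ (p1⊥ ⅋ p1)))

Derivation (root first):
[⊗]  ⊢ p1, p1, p1, p1, ((p1⊥ ⊗ p1⊥) ⊗ ((p1⊥ ⊗ p1⊥) ⊗ (p1⊥ ⅋ p1)))
  [⊗]  ⊢ p1, p1, (p1⊥ ⊗ p1⊥)
    [Ax]  ⊢ p1, p1⊥
    [Ax]  ⊢ p1, p1⊥
  [⊗]  ⊢ p1, p1, ((p1⊥ ⊗ p1⊥) ⊗ (p1⊥ ⅋ p1))
    [⊗]  ⊢ p1, p1, (p1⊥ ⊗ p1⊥)
      [Ax]  ⊢ p1, p1⊥
      [Ax]  ⊢ p1, p1⊥
    [⅋]  ⊢ (p1⊥ ⅋ p1)
      [Ax]  ⊢ p1, p1⊥

Result: YES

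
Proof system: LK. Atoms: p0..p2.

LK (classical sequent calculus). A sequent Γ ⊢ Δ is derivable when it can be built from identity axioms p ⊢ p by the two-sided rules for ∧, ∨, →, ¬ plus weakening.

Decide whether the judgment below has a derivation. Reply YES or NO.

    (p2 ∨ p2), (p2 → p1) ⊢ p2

Proof tree:
[→L] (p2 ∨ p2), (p2 → p1) ⊢ p2
  [∨L] (p2 ∨ p2) ⊢ p2
    [Ax] p2 ⊢ p2
    [Ax] p2 ⊢ p2
  [WL] (p2 ∨ p2), p1 ⊢ p2
    [∨L] (p2 ∨ p2) ⊢ p2
      [Ax] p2 ⊢ p2
      [Ax] p2 ⊢ p2

Result: YES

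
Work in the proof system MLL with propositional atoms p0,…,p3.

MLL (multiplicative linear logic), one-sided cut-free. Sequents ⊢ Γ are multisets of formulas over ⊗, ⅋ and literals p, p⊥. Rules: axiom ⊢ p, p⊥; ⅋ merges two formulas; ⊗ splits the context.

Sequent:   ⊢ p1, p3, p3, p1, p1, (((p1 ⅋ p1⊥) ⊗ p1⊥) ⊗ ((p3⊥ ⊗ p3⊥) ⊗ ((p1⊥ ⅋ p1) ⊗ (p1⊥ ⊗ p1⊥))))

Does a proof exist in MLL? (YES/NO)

Proof tree:
[⊗]  ⊢ p1, p3, p3, p1, p1, (((p1 ⅋ p1⊥) ⊗ p1⊥) ⊗ ((p3⊥ ⊗ p3⊥) ⊗ ((p1⊥ ⅋ p1) ⊗ (p1⊥ ⊗ p1⊥))))
  [⊗]  ⊢ p1, ((p1 ⅋ p1⊥) ⊗ p1⊥)
    [⅋]  ⊢ (p1 ⅋ p1⊥)
      [Ax]  ⊢ p1, p1⊥
    [Ax]  ⊢ p1, p1⊥
  [⊗]  ⊢ p3, p3, p1, p1, ((p3⊥ ⊗ p3⊥) ⊗ ((p1⊥ ⅋ p1) ⊗ (p1⊥ ⊗ p1⊥)))
    [⊗]  ⊢ p3, p3, (p3⊥ ⊗ p3⊥)
      [Ax]  ⊢ p3, p3⊥
      [Ax]  ⊢ p3, p3⊥
    [⊗]  ⊢ p1, p1, ((p1⊥ ⅋ p1) ⊗ (p1⊥ ⊗ p1⊥))
      [⅋]  ⊢ (p1⊥ ⅋ p1)
        [Ax]  ⊢ p1, p1⊥
      [⊗]  ⊢ p1, p1, (p1⊥ ⊗ p1⊥)
        [Ax]  ⊢ p1, p1⊥
        [Ax]  ⊢ p1, p1⊥

Result: YES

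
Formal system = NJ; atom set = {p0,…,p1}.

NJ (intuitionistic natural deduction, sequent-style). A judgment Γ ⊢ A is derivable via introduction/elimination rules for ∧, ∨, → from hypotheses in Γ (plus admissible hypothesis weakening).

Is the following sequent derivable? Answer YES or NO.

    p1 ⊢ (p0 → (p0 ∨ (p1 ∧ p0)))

Derivation trace:
[→I] p1 ⊢ (p0 → (p0 ∨ (p1 ∧ p0)))
  [∨I₂] p1, p0 ⊢ (p0 ∨ (p1 ∧ p0))
    [∧I] p1, p0 ⊢ (p1 ∧ p0)
      [Ax] p1 ⊢ p1
      [Ax] p0 ⊢ p0

Result: YES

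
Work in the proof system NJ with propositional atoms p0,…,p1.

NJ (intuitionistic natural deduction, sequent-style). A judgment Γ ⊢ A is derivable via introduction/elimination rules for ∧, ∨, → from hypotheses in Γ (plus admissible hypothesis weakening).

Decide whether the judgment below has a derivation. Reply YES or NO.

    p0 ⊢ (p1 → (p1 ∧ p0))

Derivation trace:
[→I] p0 ⊢ (p1 → (p1 ∧ p0))
  [∧I] p1, p0 ⊢ (p1 ∧ p0)
    [Wk] p1, p0 ⊢ p1
      [Ax] p1 ⊢ p1
    [Ax] p0 ⊢ p0

Result: YES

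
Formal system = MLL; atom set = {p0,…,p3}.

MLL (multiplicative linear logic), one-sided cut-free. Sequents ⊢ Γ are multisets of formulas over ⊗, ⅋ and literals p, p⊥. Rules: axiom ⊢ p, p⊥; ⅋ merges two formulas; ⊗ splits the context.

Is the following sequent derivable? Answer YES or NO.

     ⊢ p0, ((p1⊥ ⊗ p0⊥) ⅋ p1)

Derivation (root first):
[⅋]  ⊢ p0, ((p1⊥ ⊗ p0⊥) ⅋ p1)
  [⊗]  ⊢ p1, p0, (p1⊥ ⊗ p0⊥)
    [Ax]  ⊢ p1, p1⊥
    [Ax]  ⊢ p0, p0⊥

Result: YES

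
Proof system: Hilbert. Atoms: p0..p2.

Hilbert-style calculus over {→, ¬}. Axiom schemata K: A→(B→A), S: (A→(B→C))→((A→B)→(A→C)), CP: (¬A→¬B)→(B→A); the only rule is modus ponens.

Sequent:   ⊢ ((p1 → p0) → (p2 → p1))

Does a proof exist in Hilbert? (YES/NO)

Search for a countermodel by truth-table:
  v=000: Γ:[] Δ:[((p1 → p0) → (p2 → p1))=T] refutes=False
  v=001: Γ:[] Δ:[((p1 → p0) → (p2 → p1))=F] refutes=True  ← countermodel

Result: NO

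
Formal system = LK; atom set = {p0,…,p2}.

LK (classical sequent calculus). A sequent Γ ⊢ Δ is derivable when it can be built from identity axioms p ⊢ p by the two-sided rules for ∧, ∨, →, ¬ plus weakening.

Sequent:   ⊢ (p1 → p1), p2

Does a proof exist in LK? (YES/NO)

Derivation (root first):
[WR]  ⊢ (p1 → p1), p2
  [→R]  ⊢ (p1 → p1)
    [Ax] p1 ⊢ p1

Result: YES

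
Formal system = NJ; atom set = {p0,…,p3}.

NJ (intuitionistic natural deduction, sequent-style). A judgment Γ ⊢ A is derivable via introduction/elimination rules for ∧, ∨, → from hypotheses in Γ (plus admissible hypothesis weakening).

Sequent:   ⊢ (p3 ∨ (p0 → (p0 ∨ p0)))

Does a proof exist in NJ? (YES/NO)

Proof tree:
[∨I₂]  ⊢ (p3 ∨ (p0 → (p0 ∨ p0)))
  [→I]  ⊢ (p0 → (p0 ∨ p0))
    [∨I₂] p0 ⊢ (p0 ∨ p0)
      [Ax] p0 ⊢ p0

Result: YES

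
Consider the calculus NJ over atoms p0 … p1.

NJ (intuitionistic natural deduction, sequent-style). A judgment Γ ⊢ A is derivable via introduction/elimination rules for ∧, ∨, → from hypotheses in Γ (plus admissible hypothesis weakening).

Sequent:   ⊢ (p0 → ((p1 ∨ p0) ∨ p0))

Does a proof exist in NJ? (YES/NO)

Derivation (root first):
[→I]  ⊢ (p0 → ((p1 ∨ p0) ∨ p0))
  [∨I₁] p0 ⊢ ((p1 ∨ p0) ∨ p0)
    [∨I₂] p0 ⊢ (p1 ∨ p0)
      [Ax] p0 ⊢ p0

Result: YES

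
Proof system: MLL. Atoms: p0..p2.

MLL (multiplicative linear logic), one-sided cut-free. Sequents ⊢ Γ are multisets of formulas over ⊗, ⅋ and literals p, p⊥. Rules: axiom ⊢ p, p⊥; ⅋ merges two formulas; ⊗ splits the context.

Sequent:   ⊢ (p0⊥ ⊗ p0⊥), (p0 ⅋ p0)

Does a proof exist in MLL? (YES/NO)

Derivation trace:
[⅋]  ⊢ (p0⊥ ⊗ p0⊥), (p0 ⅋ p0)
  [⊗]  ⊢ p0, p0, (p0⊥ ⊗ p0⊥)
    [Ax]  ⊢ p0, p0⊥
    [Ax]  ⊢ p0, p0⊥

Result: YES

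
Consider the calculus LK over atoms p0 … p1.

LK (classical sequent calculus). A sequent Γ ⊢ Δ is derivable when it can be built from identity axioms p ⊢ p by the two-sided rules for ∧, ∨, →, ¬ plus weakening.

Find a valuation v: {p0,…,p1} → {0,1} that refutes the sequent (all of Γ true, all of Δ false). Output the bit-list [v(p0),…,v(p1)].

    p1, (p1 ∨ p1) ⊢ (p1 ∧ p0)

Truth-table refutation:
  v=00: Γ:[p1=F, (p1 ∨ p1)=F] Δ:[(p1 ∧ p0)=F] refutes=False
  v=01: Γ:[p1=T, (p1 ∨ p1)=T] Δ:[(p1 ∧ p0)=F] refutes=True  ← countermodel

Result: [0, 1]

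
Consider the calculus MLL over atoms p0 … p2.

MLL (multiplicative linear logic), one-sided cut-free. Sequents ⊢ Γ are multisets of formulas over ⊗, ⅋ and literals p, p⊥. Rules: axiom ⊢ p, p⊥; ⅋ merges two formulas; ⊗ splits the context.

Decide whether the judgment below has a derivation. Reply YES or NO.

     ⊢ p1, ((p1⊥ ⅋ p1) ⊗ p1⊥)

Derivation trace:
[⊗]  ⊢ p1, ((p1⊥ ⅋ p1) ⊗ p1⊥)
  [⅋]  ⊢ (p1⊥ ⅋ p1)
    [Ax]  ⊢ p1, p1⊥
  [Ax]  ⊢ p1, p1⊥

Result: YES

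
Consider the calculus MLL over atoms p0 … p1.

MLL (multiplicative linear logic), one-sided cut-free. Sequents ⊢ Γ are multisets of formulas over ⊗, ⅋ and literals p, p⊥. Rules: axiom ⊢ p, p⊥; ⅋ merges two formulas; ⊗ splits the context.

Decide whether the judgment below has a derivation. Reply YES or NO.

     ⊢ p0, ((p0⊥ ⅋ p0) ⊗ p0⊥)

Derivation (root first):
[⊗]  ⊢ p0, ((p0⊥ ⅋ p0) ⊗ p0⊥)
  [⅋]  ⊢ (p0⊥ ⅋ p0)
    [Ax]  ⊢ p0, p0⊥
  [Ax]  ⊢ p0, p0⊥

Result: YES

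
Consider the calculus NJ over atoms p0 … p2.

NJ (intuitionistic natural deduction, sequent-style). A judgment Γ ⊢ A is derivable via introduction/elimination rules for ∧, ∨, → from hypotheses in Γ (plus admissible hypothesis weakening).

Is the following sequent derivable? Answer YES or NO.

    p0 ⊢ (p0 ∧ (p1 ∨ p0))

Proof tree:
[∧I] p0 ⊢ (p0 ∧ (p1 ∨ p0))
  [Ax] p0 ⊢ p0
  [∨I₂] p0 ⊢ (p1 ∨ p0)
    [Ax] p0 ⊢ p0

Result: YES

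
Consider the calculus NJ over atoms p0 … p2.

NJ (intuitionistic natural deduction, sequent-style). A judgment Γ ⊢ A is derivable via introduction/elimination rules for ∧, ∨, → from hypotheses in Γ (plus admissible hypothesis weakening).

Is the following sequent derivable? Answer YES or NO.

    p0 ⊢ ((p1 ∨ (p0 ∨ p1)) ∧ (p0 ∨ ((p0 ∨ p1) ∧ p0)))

Derivation (root first):
[∧I] p0 ⊢ ((p1 ∨ (p0 ∨ p1)) ∧ (p0 ∨ ((p0 ∨ p1) ∧ p0)))
  [∨I₂] p0 ⊢ (p1 ∨ (p0 ∨ p1))
    [∨I₁] p0 ⊢ (p0 ∨ p1)
      [Ax] p0 ⊢ p0
  [∨I₂] p0 ⊢ (p0 ∨ ((p0 ∨ p1) ∧ p0))
    [∧I] p0 ⊢ ((p0 ∨ p1) ∧ p0)
      [∨I₁] p0 ⊢ (p0 ∨ p1)
        [Ax] p0 ⊢ p0
      [Ax] p0 ⊢ p0

Result: YES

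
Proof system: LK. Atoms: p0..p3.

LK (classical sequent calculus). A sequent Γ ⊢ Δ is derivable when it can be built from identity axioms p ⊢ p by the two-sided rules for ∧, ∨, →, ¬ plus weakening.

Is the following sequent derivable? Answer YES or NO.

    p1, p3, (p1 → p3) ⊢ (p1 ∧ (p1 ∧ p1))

Proof tree:
[∧R] p1, p3, (p1 → p3) ⊢ (p1 ∧ (p1 ∧ p1))
  [Ax] p1 ⊢ p1
  [∧R] p1, p3, (p1 → p3) ⊢ (p1 ∧ p1)
    [→L] p1, p3, (p1 → p3) ⊢ p1
      [WL] p1, p3 ⊢ p1
        [Ax] p1 ⊢ p1
      [WL] p1, p3 ⊢ p1
        [Ax] p1 ⊢ p1
    [Ax] p1 ⊢ p1

Result: YES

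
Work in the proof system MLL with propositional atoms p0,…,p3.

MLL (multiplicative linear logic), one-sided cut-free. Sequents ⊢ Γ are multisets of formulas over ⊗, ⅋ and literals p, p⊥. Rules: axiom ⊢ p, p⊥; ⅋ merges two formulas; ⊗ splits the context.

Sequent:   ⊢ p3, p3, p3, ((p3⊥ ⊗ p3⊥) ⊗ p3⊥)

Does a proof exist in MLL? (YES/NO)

Derivation trace:
[⊗]  ⊢ p3, p3, p3, ((p3⊥ ⊗ p3⊥) ⊗ p3⊥)
  [⊗]  ⊢ p3, p3, (p3⊥ ⊗ p3⊥)
    [Ax]  ⊢ p3, p3⊥
    [Ax]  ⊢ p3, p3⊥
  [Ax]  ⊢ p3, p3⊥

Result: YES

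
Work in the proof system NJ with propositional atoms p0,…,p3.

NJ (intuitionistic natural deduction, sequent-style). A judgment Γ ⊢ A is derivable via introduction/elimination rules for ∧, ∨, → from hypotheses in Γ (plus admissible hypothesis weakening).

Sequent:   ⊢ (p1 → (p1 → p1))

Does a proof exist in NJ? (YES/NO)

Proof tree:
[→I]  ⊢ (p1 → (p1 → p1))
  [→I] p1 ⊢ (p1 → p1)
    [Wk] p1, p1 ⊢ p1
      [Ax] p1 ⊢ p1

Result: YES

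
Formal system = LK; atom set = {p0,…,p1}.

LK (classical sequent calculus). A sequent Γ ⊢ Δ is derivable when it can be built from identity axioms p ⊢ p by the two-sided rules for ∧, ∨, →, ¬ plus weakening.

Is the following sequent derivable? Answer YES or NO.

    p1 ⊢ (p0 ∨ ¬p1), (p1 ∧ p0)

Search for a countermodel by truth-table:
  v=00: Γ:[p1=F] Δ:[(p0 ∨ ¬p1)=T, (p1 ∧ p0)=F] refutes=False
  v=01: Γ:[p1=T] Δ:[(p0 ∨ ¬p1)=F, (p1 ∧ p0)=F] refutes=True  ← countermodel

Result: NO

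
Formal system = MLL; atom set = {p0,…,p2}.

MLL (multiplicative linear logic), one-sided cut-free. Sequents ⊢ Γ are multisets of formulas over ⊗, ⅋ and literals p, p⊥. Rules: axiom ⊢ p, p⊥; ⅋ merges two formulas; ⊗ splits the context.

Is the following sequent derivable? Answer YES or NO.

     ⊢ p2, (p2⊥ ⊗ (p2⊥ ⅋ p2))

Proof tree:
[⊗]  ⊢ p2, (p2⊥ ⊗ (p2⊥ ⅋ p2))
  [Ax]  ⊢ p2, p2⊥
  [⅋]  ⊢ (p2⊥ ⅋ p2)
    [Ax]  ⊢ p2, p2⊥

Result: YES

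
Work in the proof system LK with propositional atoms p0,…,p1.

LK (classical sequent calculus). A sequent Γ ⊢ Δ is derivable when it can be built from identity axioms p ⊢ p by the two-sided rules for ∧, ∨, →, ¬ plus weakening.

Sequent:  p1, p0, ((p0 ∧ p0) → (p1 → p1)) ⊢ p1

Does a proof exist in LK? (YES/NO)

Derivation trace:
[→L] p1, p0, ((p0 ∧ p0) → (p1 → p1)) ⊢ p1
  [∧R] p0 ⊢ (p0 ∧ p0)
    [Ax] p0 ⊢ p0
    [Ax] p0 ⊢ p0
  [→L] p1, (p1 → p1) ⊢ p1
    [Ax] p1 ⊢ p1
    [Ax] p1 ⊢ p1

Result: YES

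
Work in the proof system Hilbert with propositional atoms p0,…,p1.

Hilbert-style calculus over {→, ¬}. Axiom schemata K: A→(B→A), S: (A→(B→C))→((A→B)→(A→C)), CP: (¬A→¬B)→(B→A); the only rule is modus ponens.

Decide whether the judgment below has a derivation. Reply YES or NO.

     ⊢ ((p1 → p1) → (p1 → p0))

Enumerate valuations to refute Γ ⊢ Δ:
  v=00: Γ:[] Δ:[((p1 → p1) → (p1 → p0))=T] refutes=False
  v=01: Γ:[] Δ:[((p1 → p1) → (p1 → p0))=F] refutes=True  ← countermodel

Result: NO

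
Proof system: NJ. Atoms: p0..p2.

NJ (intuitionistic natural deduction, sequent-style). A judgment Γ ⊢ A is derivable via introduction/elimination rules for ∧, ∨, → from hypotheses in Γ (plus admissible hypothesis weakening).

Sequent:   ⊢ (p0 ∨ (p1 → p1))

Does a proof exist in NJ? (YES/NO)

Derivation (root first):
[∨I₂]  ⊢ (p0 ∨ (p1 → p1))
  [→I]  ⊢ (p1 → p1)
    [Ax] p1 ⊢ p1

Result: YES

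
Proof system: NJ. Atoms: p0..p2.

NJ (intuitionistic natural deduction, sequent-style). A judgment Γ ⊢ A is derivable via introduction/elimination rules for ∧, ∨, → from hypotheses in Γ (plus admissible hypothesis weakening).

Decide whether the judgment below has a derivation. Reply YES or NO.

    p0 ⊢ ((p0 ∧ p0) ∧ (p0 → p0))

Proof tree:
[∧I] p0 ⊢ ((p0 ∧ p0) ∧ (p0 → p0))
  [∧I] p0 ⊢ (p0 ∧ p0)
    [Ax] p0 ⊢ p0
    [Ax] p0 ⊢ p0
  [→I]  ⊢ (p0 → p0)
    [Ax] p0 ⊢ p0

Result: YES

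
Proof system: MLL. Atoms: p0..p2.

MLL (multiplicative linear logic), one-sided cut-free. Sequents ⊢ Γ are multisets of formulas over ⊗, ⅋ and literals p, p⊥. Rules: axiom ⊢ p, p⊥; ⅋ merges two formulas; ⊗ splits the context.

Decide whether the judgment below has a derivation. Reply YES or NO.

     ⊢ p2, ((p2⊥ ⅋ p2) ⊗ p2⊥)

Derivation (root first):
[⊗]  ⊢ p2, ((p2⊥ ⅋ p2) ⊗ p2⊥)
  [⅋]  ⊢ (p2⊥ ⅋ p2)
    [Ax]  ⊢ p2, p2⊥
  [Ax]  ⊢ p2, p2⊥

Result: YES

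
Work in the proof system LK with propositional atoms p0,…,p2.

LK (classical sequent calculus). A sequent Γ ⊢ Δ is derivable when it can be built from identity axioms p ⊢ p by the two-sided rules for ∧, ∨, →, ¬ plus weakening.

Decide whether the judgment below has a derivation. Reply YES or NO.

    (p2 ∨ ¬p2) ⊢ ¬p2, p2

Derivation (root first):
[∨L] (p2 ∨ ¬p2) ⊢ ¬p2, p2
  [Ax] p2 ⊢ p2
  [¬R] ¬p2 ⊢ ¬p2
    [¬L] p2, ¬p2 ⊢ 
      [Ax] p2 ⊢ p2

Result: YES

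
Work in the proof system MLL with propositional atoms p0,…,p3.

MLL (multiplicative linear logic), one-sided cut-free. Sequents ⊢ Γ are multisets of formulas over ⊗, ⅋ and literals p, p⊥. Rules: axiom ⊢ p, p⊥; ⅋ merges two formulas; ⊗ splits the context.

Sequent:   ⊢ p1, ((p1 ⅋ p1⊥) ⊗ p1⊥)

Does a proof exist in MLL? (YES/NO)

Derivation (root first):
[⊗]  ⊢ p1, ((p1 ⅋ p1⊥) ⊗ p1⊥)
  [⅋]  ⊢ (p1 ⅋ p1⊥)
    [Ax]  ⊢ p1, p1⊥
  [Ax]  ⊢ p1, p1⊥

Result: YES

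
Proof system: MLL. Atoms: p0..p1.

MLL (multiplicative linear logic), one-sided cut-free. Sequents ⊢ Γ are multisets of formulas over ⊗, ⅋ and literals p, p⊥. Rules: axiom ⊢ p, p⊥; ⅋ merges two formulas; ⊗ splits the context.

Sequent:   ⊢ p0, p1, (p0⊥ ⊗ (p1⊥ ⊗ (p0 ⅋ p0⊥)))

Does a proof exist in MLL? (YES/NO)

Proof tree:
[⊗]  ⊢ p0, p1, (p0⊥ ⊗ (p1⊥ ⊗ (p0 ⅋ p0⊥)))
  [Ax]  ⊢ p0, p0⊥
  [⊗]  ⊢ p1, (p1⊥ ⊗ (p0 ⅋ p0⊥))
    [Ax]  ⊢ p1, p1⊥
    [⅋]  ⊢ (p0 ⅋ p0⊥)
      [Ax]  ⊢ p0, p0⊥

Result: YES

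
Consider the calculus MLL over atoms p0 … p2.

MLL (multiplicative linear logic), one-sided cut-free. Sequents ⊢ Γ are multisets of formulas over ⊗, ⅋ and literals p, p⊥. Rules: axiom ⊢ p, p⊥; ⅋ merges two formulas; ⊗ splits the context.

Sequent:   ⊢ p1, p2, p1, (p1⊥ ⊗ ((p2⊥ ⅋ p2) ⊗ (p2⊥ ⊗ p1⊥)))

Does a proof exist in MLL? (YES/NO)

Proof tree:
[⊗]  ⊢ p1, p2, p1, (p1⊥ ⊗ ((p2⊥ ⅋ p2) ⊗ (p2⊥ ⊗ p1⊥)))
  [Ax]  ⊢ p1, p1⊥
  [⊗]  ⊢ p2, p1, ((p2⊥ ⅋ p2) ⊗ (p2⊥ ⊗ p1⊥))
    [⅋]  ⊢ (p2⊥ ⅋ p2)
      [Ax]  ⊢ p2, p2⊥
    [⊗]  ⊢ p2, p1, (p2⊥ ⊗ p1⊥)
      [Ax]  ⊢ p2, p2⊥
      [Ax]  ⊢ p1, p1⊥

Result: YES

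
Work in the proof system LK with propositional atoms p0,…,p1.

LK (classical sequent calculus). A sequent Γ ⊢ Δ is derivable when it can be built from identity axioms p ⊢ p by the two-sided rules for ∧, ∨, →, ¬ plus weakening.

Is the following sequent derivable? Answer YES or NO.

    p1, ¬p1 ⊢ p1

Proof tree:
[WR] p1, ¬p1 ⊢ p1
  [¬L] p1, ¬p1 ⊢ 
    [Ax] p1 ⊢ p1

Result: YES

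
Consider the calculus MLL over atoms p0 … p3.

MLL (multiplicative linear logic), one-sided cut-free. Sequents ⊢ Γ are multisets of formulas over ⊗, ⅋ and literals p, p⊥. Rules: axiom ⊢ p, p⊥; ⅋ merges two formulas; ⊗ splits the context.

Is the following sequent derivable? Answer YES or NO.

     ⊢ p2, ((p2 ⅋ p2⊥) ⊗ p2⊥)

Derivation (root first):
[⊗]  ⊢ p2, ((p2 ⅋ p2⊥) ⊗ p2⊥)
  [⅋]  ⊢ (p2 ⅋ p2⊥)
    [Ax]  ⊢ p2, p2⊥
  [Ax]  ⊢ p2, p2⊥

Result: YES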